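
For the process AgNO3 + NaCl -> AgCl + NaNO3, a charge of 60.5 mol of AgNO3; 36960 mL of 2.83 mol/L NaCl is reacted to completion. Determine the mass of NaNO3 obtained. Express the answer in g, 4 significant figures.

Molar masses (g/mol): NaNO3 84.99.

5142 g

n(AgNO3) = 60.50 mol
n(NaCl) = 2.83 × 36960/1000 = 104.6 mol
n/ν → AgNO3: 60.50, NaCl: 104.6; AgNO3 is limiting.
n(NaNO3) = (1/1) × 60.50 = 60.50 mol
mass = 60.50 × 84.99 = 5142 g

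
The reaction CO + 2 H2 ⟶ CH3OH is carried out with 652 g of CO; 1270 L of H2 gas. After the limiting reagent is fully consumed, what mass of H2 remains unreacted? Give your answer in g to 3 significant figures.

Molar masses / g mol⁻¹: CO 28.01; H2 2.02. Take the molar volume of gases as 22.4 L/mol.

20.5 g

n(CO) = 652.0 / 28.01 = 23.28 mol
n(H2) = 1270 / 22.4 = 56.70 mol
n/ν → CO: 23.28, H2: 28.35; CO is limiting.
H2 consumed = (2/1) × 23.28 = 46.56 mol
H2 remaining = 56.70 − 46.56 = 10.14 mol
mass = 10.14 × 2.02 = 20.48 g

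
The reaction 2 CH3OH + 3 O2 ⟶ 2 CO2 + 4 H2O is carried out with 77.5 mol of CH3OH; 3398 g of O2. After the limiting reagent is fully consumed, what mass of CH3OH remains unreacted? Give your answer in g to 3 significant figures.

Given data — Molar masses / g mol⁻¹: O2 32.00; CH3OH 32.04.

215 g

n(CH3OH) = 77.50 mol
n(O2) = 3398 / 32.00 = 106.2 mol
n/ν for CH3OH = 77.50/2 = 38.75
n/ν for O2 = 106.2/3 = 35.40
Smallest n/ν is O2 → limiting reagent.
CH3OH consumed = (2/3) × 106.2 = 70.80 mol
CH3OH remaining = 77.50 − 70.80 = 6.700 mol
mass = 6.700 × 32.04 = 214.7 g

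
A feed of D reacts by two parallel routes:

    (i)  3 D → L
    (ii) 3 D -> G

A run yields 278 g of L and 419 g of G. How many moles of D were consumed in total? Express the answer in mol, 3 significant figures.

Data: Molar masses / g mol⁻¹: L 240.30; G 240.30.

8.70 mol

n(L) = 278 / 240.30 = 1.157 mol
n(G) = 419 / 240.30 = 1.744 mol
n(D) via (i) = (3/1)×1.157 = 3.471 mol
n(D) via (ii) = (3/1)×1.744 = 5.232 mol
total n(D) = 3.471 + 5.232 = 8.703 mol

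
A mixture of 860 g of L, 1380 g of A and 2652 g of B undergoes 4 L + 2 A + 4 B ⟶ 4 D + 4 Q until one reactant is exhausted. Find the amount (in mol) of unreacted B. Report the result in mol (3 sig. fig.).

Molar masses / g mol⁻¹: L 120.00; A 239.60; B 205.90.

n(L) = 860.0 / 120.00 = 7.167 mol
n(A) = 1380 / 239.60 = 5.760 mol
n(B) = 2652 / 205.90 = 12.88 mol
n/ν for L = 7.167/4 = 1.792
n/ν for A = 5.760/2 = 2.880
n/ν for B = 12.88/4 = 3.220
Smallest n/ν is L → limiting reagent.
B consumed = (4/4) × 7.167 = 7.167 mol
B remaining = 12.88 − 7.167 = 5.713 mol

5.71 mol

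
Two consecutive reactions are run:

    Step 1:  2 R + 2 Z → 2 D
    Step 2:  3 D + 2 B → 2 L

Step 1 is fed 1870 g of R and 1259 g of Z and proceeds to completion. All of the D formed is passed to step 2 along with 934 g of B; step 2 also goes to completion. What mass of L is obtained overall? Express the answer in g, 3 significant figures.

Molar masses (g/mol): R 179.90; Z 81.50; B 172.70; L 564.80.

3050 g

Step 1:
n(R) = 1870 / 179.90 = 10.39 mol
n(Z) = 1259 / 81.50 = 15.45 mol
n/ν → R: 5.195, Z: 7.725; R is limiting.
n(D) produced = (2/2) × 10.39 = 10.39 mol
Step 2:
n(D) available = 10.39 mol
n(B) = 934.0 / 172.70 = 5.408 mol
n/ν → D: 3.463, B: 2.704; B is limiting.
n(L) = (2/2) × 5.408 = 5.408 mol
mass = 5.408 × 564.80 = 3054 g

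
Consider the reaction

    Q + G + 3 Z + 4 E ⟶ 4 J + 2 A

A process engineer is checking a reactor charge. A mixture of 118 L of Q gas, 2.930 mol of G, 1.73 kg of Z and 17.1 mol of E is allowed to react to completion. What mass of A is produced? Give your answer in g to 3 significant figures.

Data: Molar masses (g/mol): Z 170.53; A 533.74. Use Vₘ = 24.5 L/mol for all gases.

n(Q) = 118.0 / 24.5 = 4.816 mol
n(G) = 2.930 mol
n(Z) = 1.730×1000 / 170.53 = 10.14 mol
n(E) = 17.10 mol
n/ν for Q = 4.816/1 = 4.816
n/ν for G = 2.930/1 = 2.930
n/ν for Z = 10.14/3 = 3.380
n/ν for E = 17.10/4 = 4.275
Smallest n/ν is G → limiting reagent.
n(A) = (2/1) × 2.930 = 5.860 mol
mass = 5.860 × 533.74 = 3128 g

3130 g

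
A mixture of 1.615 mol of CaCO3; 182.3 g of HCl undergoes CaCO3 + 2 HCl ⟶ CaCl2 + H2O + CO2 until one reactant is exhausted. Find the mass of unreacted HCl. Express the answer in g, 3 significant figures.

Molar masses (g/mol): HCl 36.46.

n(CaCO3) = 1.615 mol
n(HCl) = 182.3 / 36.46 = 5.000 mol
n/ν → CaCO3: 1.615, HCl: 2.500; CaCO3 is limiting.
HCl consumed = (2/1) × 1.615 = 3.230 mol
HCl remaining = 5.000 − 3.230 = 1.770 mol
mass = 1.770 × 36.46 = 64.53 g

64.5 g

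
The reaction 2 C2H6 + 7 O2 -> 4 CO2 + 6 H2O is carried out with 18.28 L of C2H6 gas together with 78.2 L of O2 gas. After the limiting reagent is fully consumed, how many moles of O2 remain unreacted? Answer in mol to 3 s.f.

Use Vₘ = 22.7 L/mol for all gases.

0.626 mol

n(C2H6) = 18.28 / 22.7 = 0.8053 mol
n(O2) = 78.20 / 22.7 = 3.445 mol
n/ν → C2H6: 0.4027, O2: 0.4921; C2H6 is limiting.
O2 consumed = (7/2) × 0.8053 = 2.819 mol
O2 remaining = 3.445 − 2.819 = 0.6260 mol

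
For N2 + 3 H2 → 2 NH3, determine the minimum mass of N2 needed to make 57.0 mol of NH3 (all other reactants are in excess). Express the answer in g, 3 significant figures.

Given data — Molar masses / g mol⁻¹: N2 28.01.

n(NH3) = 57.00 mol
n(N2) = (1/2) × 57.00 = 28.50 mol
mass = 28.50 × 28.01 = 798.3 g

798 g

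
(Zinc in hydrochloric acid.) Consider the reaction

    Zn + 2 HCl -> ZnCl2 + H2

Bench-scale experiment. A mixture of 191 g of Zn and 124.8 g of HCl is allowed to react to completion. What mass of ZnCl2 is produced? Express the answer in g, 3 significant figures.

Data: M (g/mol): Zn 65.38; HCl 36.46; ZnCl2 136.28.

233 g

n(Zn) = 191.0 / 65.38 = 2.921 mol
n(HCl) = 124.8 / 36.46 = 3.423 mol
n/ν for Zn = 2.921/1 = 2.921
n/ν for HCl = 3.423/2 = 1.712
Smallest n/ν is HCl → limiting reagent.
n(ZnCl2) = (1/2) × 3.423 = 1.712 mol
mass = 1.712 × 136.28 = 233.3 g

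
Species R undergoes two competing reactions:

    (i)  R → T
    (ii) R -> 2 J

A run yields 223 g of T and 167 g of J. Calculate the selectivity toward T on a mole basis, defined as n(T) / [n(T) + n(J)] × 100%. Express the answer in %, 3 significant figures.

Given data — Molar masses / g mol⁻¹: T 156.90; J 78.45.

n(T) = 223 / 156.90 = 1.421 mol
n(J) = 167 / 78.45 = 2.129 mol
selectivity = 1.421/(1.421+2.129) × 100 = 40.03 %

40.0 %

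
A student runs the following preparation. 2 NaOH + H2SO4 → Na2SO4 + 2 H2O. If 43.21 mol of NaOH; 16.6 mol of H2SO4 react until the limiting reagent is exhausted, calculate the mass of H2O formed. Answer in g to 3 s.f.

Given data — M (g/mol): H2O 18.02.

n(NaOH) = 43.21 mol
n(H2SO4) = 16.60 mol
n/ν → NaOH: 21.61, H2SO4: 16.60; H2SO4 is limiting.
n(H2O) = (2/1) × 16.60 = 33.20 mol
mass = 33.20 × 18.02 = 598.3 g

598 g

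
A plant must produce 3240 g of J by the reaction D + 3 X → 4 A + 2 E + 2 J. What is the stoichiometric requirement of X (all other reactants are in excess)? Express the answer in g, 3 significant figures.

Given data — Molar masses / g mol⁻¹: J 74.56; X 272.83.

n(J) = 3240 / 74.56 = 43.45 mol
n(X) = (3/2) × 43.45 = 65.18 mol
mass = 65.18 × 272.83 = 17780 g

17800 g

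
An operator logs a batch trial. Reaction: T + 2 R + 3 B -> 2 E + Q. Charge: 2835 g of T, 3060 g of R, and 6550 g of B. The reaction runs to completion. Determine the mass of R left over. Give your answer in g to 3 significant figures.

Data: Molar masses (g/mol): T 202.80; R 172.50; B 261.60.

n(T) = 2835 / 202.80 = 13.98 mol
n(R) = 3060 / 172.50 = 17.74 mol
n(B) = 6550 / 261.60 = 25.04 mol
n/ν → T: 13.98, R: 8.870, B: 8.347; B is limiting.
R consumed = (2/3) × 25.04 = 16.69 mol
R remaining = 17.74 − 16.69 = 1.050 mol
mass = 1.050 × 172.50 = 181.1 g

181 g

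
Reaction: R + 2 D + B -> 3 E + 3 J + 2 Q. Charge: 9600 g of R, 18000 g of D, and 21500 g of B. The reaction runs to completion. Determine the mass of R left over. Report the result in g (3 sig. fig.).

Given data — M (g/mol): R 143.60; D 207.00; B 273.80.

3360 g

n(R) = 9600 / 143.60 = 66.85 mol
n(D) = 18000 / 207.00 = 86.96 mol
n(B) = 21500 / 273.80 = 78.52 mol
n/ν for R = 66.85/1 = 66.85
n/ν for D = 86.96/2 = 43.48
n/ν for B = 78.52/1 = 78.52
Smallest n/ν is D → limiting reagent.
R consumed = (1/2) × 86.96 = 43.48 mol
R remaining = 66.85 − 43.48 = 23.37 mol
mass = 23.37 × 143.60 = 3356 g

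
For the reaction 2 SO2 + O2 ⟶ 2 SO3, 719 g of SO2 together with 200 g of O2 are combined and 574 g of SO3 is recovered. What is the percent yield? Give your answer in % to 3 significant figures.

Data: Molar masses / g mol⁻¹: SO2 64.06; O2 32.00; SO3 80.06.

n(SO2) = 719.0 / 64.06 = 11.22 mol
n(O2) = 200.0 / 32.00 = 6.250 mol
n/ν → SO2: 5.610, O2: 6.250; SO2 is limiting.
theoretical n(SO3) = (2/2) × 11.22 = 11.22 mol → 898.3 g
% yield = 574 / 898.3 × 100 = 63.90 %

63.9 %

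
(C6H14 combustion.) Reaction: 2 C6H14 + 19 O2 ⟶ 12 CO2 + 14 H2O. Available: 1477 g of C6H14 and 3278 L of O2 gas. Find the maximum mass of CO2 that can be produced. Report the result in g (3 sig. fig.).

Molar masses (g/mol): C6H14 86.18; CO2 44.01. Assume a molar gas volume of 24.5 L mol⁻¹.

n(C6H14) = 1477 / 86.18 = 17.14 mol
n(O2) = 3278 / 24.5 = 133.8 mol
n/ν for C6H14 = 17.14/2 = 8.570
n/ν for O2 = 133.8/19 = 7.042
Smallest n/ν is O2 → limiting reagent.
n(CO2) = (12/19) × 133.8 = 84.51 mol
mass = 84.51 × 44.01 = 3719 g

3720 g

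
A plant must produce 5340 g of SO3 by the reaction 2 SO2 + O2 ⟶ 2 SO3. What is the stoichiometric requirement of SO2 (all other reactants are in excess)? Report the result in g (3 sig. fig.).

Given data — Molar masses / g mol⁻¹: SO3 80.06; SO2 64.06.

n(SO3) = 5340 / 80.06 = 66.70 mol
n(SO2) = (2/2) × 66.70 = 66.70 mol
mass = 66.70 × 64.06 = 4273 g

4270 g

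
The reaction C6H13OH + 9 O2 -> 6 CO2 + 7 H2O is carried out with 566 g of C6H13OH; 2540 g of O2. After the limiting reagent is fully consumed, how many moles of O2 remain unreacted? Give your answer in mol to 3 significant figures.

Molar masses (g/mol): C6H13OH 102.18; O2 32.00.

29.5 mol

n(C6H13OH) = 566.0 / 102.18 = 5.539 mol
n(O2) = 2540 / 32.00 = 79.38 mol
n/ν for C6H13OH = 5.539/1 = 5.539
n/ν for O2 = 79.38/9 = 8.820
Smallest n/ν is C6H13OH → limiting reagent.
O2 consumed = (9/1) × 5.539 = 49.85 mol
O2 remaining = 79.38 − 49.85 = 29.53 mol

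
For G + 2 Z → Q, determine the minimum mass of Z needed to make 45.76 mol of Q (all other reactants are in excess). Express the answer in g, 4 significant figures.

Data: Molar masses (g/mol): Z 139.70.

n(Q) = 45.76 mol
n(Z) = (2/1) × 45.76 = 91.52 mol
mass = 91.52 × 139.70 = 12790 g

12790 g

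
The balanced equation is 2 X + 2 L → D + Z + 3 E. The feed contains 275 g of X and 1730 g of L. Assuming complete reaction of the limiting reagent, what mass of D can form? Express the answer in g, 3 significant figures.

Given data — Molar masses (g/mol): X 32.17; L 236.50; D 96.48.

n(X) = 275.0 / 32.17 = 8.548 mol
n(L) = 1730 / 236.50 = 7.315 mol
n/ν → X: 4.274, L: 3.658; L is limiting.
n(D) = (1/2) × 7.315 = 3.658 mol
mass = 3.658 × 96.48 = 352.9 g

353 g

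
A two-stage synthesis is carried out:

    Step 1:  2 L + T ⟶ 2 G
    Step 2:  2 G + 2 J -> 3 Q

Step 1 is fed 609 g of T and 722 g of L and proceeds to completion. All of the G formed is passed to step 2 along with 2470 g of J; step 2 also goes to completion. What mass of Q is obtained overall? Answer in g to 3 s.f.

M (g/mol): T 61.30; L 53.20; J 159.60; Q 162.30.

Step 1:
n(T) = 609.0 / 61.30 = 9.935 mol
n(L) = 722.0 / 53.20 = 13.57 mol
n/ν for T = 9.935/1 = 9.935
n/ν for L = 13.57/2 = 6.785
Smallest n/ν is L → limiting reagent.
n(G) produced = (2/2) × 13.57 = 13.57 mol
Step 2:
n(G) available = 13.57 mol
n(J) = 2470 / 159.60 = 15.48 mol
n/ν for G = 13.57/2 = 6.785
n/ν for J = 15.48/2 = 7.740
Smallest n/ν is G → limiting reagent.
n(Q) = (3/2) × 13.57 = 20.36 mol
mass = 20.36 × 162.30 = 3304 g

3300 g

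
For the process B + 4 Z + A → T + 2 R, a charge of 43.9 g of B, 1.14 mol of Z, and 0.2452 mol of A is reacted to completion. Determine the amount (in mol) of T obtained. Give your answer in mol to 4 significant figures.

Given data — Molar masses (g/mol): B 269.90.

n(B) = 43.90 / 269.90 = 0.1627 mol
n(Z) = 1.140 mol
n(A) = 0.2452 mol
n/ν → B: 0.1627, Z: 0.2850, A: 0.2452; B is limiting.
n(T) = (1/1) × 0.1627 = 0.1627 mol

0.1627 mol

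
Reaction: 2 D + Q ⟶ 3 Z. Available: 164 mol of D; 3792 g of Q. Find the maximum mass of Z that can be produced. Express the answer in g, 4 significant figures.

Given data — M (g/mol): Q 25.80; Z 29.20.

n(D) = 164.0 mol
n(Q) = 3792 / 25.80 = 147.0 mol
n/ν for D = 164.0/2 = 82.00
n/ν for Q = 147.0/1 = 147.0
Smallest n/ν is D → limiting reagent.
n(Z) = (3/2) × 164.0 = 246.0 mol
mass = 246.0 × 29.20 = 7183 g

7183 g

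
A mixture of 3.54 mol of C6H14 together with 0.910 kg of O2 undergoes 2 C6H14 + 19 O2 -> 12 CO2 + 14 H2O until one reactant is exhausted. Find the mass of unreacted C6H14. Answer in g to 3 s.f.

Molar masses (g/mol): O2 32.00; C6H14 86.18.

47.1 g

n(C6H14) = 3.540 mol
n(O2) = 0.9100×1000 / 32.00 = 28.44 mol
n/ν → C6H14: 1.770, O2: 1.497; O2 is limiting.
C6H14 consumed = (2/19) × 28.44 = 2.994 mol
C6H14 remaining = 3.540 − 2.994 = 0.5460 mol
mass = 0.5460 × 86.18 = 47.05 g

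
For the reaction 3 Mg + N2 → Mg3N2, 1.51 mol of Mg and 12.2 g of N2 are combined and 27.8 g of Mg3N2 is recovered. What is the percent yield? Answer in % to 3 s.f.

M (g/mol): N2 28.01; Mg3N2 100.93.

63.2 %

n(Mg) = 1.510 mol
n(N2) = 12.20 / 28.01 = 0.4356 mol
n/ν → Mg: 0.5033, N2: 0.4356; N2 is limiting.
theoretical n(Mg3N2) = (1/1) × 0.4356 = 0.4356 mol → 43.97 g
% yield = 27.8 / 43.97 × 100 = 63.22 %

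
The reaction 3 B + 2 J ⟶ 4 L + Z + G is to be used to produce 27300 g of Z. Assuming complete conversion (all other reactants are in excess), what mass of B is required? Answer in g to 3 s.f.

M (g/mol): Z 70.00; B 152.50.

n(Z) = 27300 / 70.00 = 390.0 mol
n(B) = (3/1) × 390.0 = 1170 mol
mass = 1170 × 152.50 = 178400 g

178000 g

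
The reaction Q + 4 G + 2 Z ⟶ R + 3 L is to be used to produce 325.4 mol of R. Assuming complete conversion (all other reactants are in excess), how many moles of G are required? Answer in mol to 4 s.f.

n(R) = 325.4 mol
n(G) = (4/1) × 325.4 = 1302 mol

1302 mol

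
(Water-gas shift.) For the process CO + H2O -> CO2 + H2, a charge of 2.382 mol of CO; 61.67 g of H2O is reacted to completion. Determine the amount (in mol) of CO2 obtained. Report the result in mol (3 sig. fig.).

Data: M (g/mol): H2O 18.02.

n(CO) = 2.382 mol
n(H2O) = 61.67 / 18.02 = 3.422 mol
n/ν for CO = 2.382/1 = 2.382
n/ν for H2O = 3.422/1 = 3.422
Smallest n/ν is CO → limiting reagent.
n(CO2) = (1/1) × 2.382 = 2.382 mol

2.38 mol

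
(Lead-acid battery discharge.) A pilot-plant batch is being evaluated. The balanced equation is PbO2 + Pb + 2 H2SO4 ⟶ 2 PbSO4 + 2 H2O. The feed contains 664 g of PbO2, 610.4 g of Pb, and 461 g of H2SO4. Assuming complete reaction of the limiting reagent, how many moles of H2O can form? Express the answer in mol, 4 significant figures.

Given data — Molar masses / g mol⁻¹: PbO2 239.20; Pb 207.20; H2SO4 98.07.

n(PbO2) = 664.0 / 239.20 = 2.776 mol
n(Pb) = 610.4 / 207.20 = 2.946 mol
n(H2SO4) = 461.0 / 98.07 = 4.701 mol
n/ν for PbO2 = 2.776/1 = 2.776
n/ν for Pb = 2.946/1 = 2.946
n/ν for H2SO4 = 4.701/2 = 2.351
Smallest n/ν is H2SO4 → limiting reagent.
n(H2O) = (2/2) × 4.701 = 4.701 mol

4.701 mol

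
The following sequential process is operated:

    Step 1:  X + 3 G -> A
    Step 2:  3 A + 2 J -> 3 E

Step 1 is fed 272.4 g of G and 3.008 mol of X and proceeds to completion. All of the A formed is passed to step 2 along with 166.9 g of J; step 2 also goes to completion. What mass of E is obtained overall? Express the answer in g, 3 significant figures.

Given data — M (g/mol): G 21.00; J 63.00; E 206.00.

620 g

Step 1:
n(G) = 272.4 / 21.00 = 12.97 mol
n(X) = 3.008 mol
n/ν → G: 4.323, X: 3.008; X is limiting.
n(A) produced = (1/1) × 3.008 = 3.008 mol
Step 2:
n(A) available = 3.008 mol
n(J) = 166.9 / 63.00 = 2.649 mol
n/ν → A: 1.003, J: 1.325; A is limiting.
n(E) = (3/3) × 3.008 = 3.008 mol
mass = 3.008 × 206.00 = 619.6 g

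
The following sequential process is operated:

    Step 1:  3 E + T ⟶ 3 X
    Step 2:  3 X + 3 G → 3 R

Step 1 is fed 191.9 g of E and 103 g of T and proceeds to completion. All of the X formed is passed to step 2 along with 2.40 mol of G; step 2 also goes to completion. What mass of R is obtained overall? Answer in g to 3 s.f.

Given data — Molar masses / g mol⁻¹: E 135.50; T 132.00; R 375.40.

Step 1:
n(E) = 191.9 / 135.50 = 1.416 mol
n(T) = 103.0 / 132.00 = 0.7803 mol
n/ν for E = 1.416/3 = 0.4720
n/ν for T = 0.7803/1 = 0.7803
Smallest n/ν is E → limiting reagent.
n(X) produced = (3/3) × 1.416 = 1.416 mol
Step 2:
n(X) available = 1.416 mol
n(G) = 2.400 mol
n/ν for X = 1.416/3 = 0.4720
n/ν for G = 2.400/3 = 0.8000
Smallest n/ν is X → limiting reagent.
n(R) = (3/3) × 1.416 = 1.416 mol
mass = 1.416 × 375.40 = 531.6 g

532 g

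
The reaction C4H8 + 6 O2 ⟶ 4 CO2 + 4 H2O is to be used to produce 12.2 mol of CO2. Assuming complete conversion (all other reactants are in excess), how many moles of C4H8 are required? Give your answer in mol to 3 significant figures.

n(CO2) = 12.20 mol
n(C4H8) = (1/4) × 12.20 = 3.050 mol

3.05 mol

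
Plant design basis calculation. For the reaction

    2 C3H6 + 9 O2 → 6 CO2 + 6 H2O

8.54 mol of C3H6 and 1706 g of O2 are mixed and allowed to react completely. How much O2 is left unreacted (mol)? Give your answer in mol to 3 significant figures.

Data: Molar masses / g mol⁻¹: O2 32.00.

14.9 mol

n(C3H6) = 8.540 mol
n(O2) = 1706 / 32.00 = 53.31 mol
n/ν for C3H6 = 8.540/2 = 4.270
n/ν for O2 = 53.31/9 = 5.923
Smallest n/ν is C3H6 → limiting reagent.
O2 consumed = (9/2) × 8.540 = 38.43 mol
O2 remaining = 53.31 − 38.43 = 14.88 mol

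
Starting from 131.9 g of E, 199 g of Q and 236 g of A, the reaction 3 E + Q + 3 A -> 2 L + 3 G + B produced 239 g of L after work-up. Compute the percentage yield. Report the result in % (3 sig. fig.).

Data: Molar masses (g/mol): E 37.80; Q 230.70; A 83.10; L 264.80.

n(E) = 131.9 / 37.80 = 3.489 mol
n(Q) = 199.0 / 230.70 = 0.8626 mol
n(A) = 236.0 / 83.10 = 2.840 mol
n/ν → E: 1.163, Q: 0.8626, A: 0.9467; Q is limiting.
theoretical n(L) = (2/1) × 0.8626 = 1.725 mol → 456.8 g
% yield = 239 / 456.8 × 100 = 52.32 %

52.3 %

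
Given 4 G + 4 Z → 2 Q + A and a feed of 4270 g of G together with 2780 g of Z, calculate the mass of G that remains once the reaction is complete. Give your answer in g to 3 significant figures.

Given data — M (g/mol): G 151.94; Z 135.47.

1150 g

n(G) = 4270 / 151.94 = 28.10 mol
n(Z) = 2780 / 135.47 = 20.52 mol
n/ν → G: 7.025, Z: 5.130; Z is limiting.
G consumed = (4/4) × 20.52 = 20.52 mol
G remaining = 28.10 − 20.52 = 7.580 mol
mass = 7.580 × 151.94 = 1152 g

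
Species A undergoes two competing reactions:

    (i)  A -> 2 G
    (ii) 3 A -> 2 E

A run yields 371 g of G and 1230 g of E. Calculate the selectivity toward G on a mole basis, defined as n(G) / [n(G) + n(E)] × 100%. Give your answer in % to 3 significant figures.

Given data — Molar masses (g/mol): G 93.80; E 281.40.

47.5 %

n(G) = 371 / 93.80 = 3.955 mol
n(E) = 1230 / 281.40 = 4.371 mol
selectivity = 3.955/(3.955+4.371) × 100 = 47.50 %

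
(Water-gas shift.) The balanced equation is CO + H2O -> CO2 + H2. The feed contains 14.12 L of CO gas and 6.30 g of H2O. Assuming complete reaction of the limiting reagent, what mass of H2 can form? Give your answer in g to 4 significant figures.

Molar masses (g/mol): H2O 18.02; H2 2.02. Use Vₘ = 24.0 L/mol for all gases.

0.7062 g

n(CO) = 14.12 / 24.0 = 0.5883 mol
n(H2O) = 6.300 / 18.02 = 0.3496 mol
n/ν → CO: 0.5883, H2O: 0.3496; H2O is limiting.
n(H2) = (1/1) × 0.3496 = 0.3496 mol
mass = 0.3496 × 2.02 = 0.7062 g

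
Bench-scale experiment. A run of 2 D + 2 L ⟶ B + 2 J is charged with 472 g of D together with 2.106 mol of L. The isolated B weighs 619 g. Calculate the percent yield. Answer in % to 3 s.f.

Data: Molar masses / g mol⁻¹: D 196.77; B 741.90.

79.2 %

n(D) = 472.0 / 196.77 = 2.399 mol
n(L) = 2.106 mol
n/ν for D = 2.399/2 = 1.200
n/ν for L = 2.106/2 = 1.053
Smallest n/ν is L → limiting reagent.
theoretical n(B) = (1/2) × 2.106 = 1.053 mol → 781.2 g
% yield = 619 / 781.2 × 100 = 79.24 %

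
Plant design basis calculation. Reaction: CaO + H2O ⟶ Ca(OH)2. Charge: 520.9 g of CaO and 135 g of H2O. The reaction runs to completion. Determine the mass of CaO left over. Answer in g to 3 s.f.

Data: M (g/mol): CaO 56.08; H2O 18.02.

101 g

n(CaO) = 520.9 / 56.08 = 9.289 mol
n(H2O) = 135.0 / 18.02 = 7.492 mol
n/ν for CaO = 9.289/1 = 9.289
n/ν for H2O = 7.492/1 = 7.492
Smallest n/ν is H2O → limiting reagent.
CaO consumed = (1/1) × 7.492 = 7.492 mol
CaO remaining = 9.289 − 7.492 = 1.797 mol
mass = 1.797 × 56.08 = 100.8 g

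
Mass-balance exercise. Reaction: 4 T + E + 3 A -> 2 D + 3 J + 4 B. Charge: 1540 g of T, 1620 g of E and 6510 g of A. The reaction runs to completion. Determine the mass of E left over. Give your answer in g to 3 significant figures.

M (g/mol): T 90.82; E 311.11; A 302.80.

n(T) = 1540 / 90.82 = 16.96 mol
n(E) = 1620 / 311.11 = 5.207 mol
n(A) = 6510 / 302.80 = 21.50 mol
n/ν for T = 16.96/4 = 4.240
n/ν for E = 5.207/1 = 5.207
n/ν for A = 21.50/3 = 7.167
Smallest n/ν is T → limiting reagent.
E consumed = (1/4) × 16.96 = 4.240 mol
E remaining = 5.207 − 4.240 = 0.9670 mol
mass = 0.9670 × 311.11 = 300.8 g

301 g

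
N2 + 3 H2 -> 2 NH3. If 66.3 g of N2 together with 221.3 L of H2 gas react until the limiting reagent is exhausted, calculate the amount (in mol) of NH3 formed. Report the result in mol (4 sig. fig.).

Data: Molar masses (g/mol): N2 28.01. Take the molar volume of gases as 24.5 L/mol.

n(N2) = 66.30 / 28.01 = 2.367 mol
n(H2) = 221.3 / 24.5 = 9.033 mol
n/ν → N2: 2.367, H2: 3.011; N2 is limiting.
n(NH3) = (2/1) × 2.367 = 4.734 mol

4.734 mol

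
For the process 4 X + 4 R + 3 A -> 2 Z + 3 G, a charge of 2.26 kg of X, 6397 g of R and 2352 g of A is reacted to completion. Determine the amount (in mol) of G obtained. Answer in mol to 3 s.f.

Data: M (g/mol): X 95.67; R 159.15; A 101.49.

17.7 mol

n(X) = 2.260×1000 / 95.67 = 23.62 mol
n(R) = 6397 / 159.15 = 40.19 mol
n(A) = 2352 / 101.49 = 23.17 mol
n/ν for X = 23.62/4 = 5.905
n/ν for R = 40.19/4 = 10.05
n/ν for A = 23.17/3 = 7.723
Smallest n/ν is X → limiting reagent.
n(G) = (3/4) × 23.62 = 17.72 mol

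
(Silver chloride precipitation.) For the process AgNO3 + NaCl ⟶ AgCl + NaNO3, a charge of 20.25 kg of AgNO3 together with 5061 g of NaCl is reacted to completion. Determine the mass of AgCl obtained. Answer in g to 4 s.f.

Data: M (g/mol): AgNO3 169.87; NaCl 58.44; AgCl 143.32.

n(AgNO3) = 20.25×1000 / 169.87 = 119.2 mol
n(NaCl) = 5061 / 58.44 = 86.60 mol
n/ν → AgNO3: 119.2, NaCl: 86.60; NaCl is limiting.
n(AgCl) = (1/1) × 86.60 = 86.60 mol
mass = 86.60 × 143.32 = 12410 g

12410 g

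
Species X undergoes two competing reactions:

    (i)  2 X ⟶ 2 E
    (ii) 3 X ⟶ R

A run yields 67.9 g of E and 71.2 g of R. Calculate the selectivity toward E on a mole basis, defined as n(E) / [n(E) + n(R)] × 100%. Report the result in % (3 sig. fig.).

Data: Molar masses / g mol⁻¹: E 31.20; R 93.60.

74.1 %

n(E) = 67.9 / 31.20 = 2.176 mol
n(R) = 71.2 / 93.60 = 0.7607 mol
selectivity = 2.176/(2.176+0.7607) × 100 = 74.10 %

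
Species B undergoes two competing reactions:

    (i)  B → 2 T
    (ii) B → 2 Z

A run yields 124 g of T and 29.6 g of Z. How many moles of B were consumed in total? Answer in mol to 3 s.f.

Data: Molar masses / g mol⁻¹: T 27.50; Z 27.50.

n(T) = 124 / 27.50 = 4.509 mol
n(Z) = 29.6 / 27.50 = 1.076 mol
n(B) via (i) = (1/2)×4.509 = 2.255 mol
n(B) via (ii) = (1/2)×1.076 = 0.5380 mol
total n(B) = 2.255 + 0.5380 = 2.793 mol

2.79 mol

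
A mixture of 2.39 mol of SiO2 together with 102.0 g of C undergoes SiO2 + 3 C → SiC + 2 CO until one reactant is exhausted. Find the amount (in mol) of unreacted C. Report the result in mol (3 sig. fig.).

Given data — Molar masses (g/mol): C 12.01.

1.32 mol

n(SiO2) = 2.390 mol
n(C) = 102.0 / 12.01 = 8.493 mol
n/ν for SiO2 = 2.390/1 = 2.390
n/ν for C = 8.493/3 = 2.831
Smallest n/ν is SiO2 → limiting reagent.
C consumed = (3/1) × 2.390 = 7.170 mol
C remaining = 8.493 − 7.170 = 1.323 mol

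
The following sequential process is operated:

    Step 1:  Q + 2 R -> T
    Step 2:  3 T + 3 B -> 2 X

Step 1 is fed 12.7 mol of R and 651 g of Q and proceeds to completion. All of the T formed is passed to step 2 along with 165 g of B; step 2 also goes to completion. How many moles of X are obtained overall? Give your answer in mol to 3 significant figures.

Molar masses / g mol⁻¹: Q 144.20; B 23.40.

Step 1:
n(R) = 12.70 mol
n(Q) = 651.0 / 144.20 = 4.515 mol
n/ν for R = 12.70/2 = 6.350
n/ν for Q = 4.515/1 = 4.515
Smallest n/ν is Q → limiting reagent.
n(T) produced = (1/1) × 4.515 = 4.515 mol
Step 2:
n(T) available = 4.515 mol
n(B) = 165.0 / 23.40 = 7.051 mol
n/ν for T = 4.515/3 = 1.505
n/ν for B = 7.051/3 = 2.350
Smallest n/ν is T → limiting reagent.
n(X) = (2/3) × 4.515 = 3.010 mol

3.01 mol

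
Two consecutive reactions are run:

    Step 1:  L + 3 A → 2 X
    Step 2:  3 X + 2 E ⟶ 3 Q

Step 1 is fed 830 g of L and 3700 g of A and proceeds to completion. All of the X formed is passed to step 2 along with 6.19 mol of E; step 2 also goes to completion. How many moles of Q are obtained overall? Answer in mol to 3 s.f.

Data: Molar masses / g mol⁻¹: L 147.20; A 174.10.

9.29 mol

Step 1:
n(L) = 830.0 / 147.20 = 5.639 mol
n(A) = 3700 / 174.10 = 21.25 mol
n/ν → L: 5.639, A: 7.083; L is limiting.
n(X) produced = (2/1) × 5.639 = 11.28 mol
Step 2:
n(X) available = 11.28 mol
n(E) = 6.190 mol
n/ν → X: 3.760, E: 3.095; E is limiting.
n(Q) = (3/2) × 6.190 = 9.285 mol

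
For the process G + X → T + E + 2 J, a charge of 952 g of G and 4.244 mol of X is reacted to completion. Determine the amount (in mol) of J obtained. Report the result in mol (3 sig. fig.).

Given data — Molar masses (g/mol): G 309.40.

n(G) = 952.0 / 309.40 = 3.077 mol
n(X) = 4.244 mol
n/ν → G: 3.077, X: 4.244; G is limiting.
n(J) = (2/1) × 3.077 = 6.154 mol

6.15 mol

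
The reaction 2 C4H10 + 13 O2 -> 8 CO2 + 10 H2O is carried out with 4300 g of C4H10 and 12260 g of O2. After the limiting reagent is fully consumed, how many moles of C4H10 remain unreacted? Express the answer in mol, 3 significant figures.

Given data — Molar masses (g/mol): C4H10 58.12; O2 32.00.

15.0 mol

n(C4H10) = 4300 / 58.12 = 73.98 mol
n(O2) = 12260 / 32.00 = 383.1 mol
n/ν → C4H10: 36.99, O2: 29.47; O2 is limiting.
C4H10 consumed = (2/13) × 383.1 = 58.94 mol
C4H10 remaining = 73.98 − 58.94 = 15.04 mol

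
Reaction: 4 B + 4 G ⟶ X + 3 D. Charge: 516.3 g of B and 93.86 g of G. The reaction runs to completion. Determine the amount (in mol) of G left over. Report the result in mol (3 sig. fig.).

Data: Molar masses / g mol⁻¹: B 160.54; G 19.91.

n(B) = 516.3 / 160.54 = 3.216 mol
n(G) = 93.86 / 19.91 = 4.714 mol
n/ν for B = 3.216/4 = 0.8040
n/ν for G = 4.714/4 = 1.179
Smallest n/ν is B → limiting reagent.
G consumed = (4/4) × 3.216 = 3.216 mol
G remaining = 4.714 − 3.216 = 1.498 mol

1.50 mol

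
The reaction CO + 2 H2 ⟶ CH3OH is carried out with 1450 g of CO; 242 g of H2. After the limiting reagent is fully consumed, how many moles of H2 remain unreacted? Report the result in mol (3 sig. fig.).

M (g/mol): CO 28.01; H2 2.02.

n(CO) = 1450 / 28.01 = 51.77 mol
n(H2) = 242.0 / 2.02 = 119.8 mol
n/ν → CO: 51.77, H2: 59.90; CO is limiting.
H2 consumed = (2/1) × 51.77 = 103.5 mol
H2 remaining = 119.8 − 103.5 = 16.30 mol

16.3 mol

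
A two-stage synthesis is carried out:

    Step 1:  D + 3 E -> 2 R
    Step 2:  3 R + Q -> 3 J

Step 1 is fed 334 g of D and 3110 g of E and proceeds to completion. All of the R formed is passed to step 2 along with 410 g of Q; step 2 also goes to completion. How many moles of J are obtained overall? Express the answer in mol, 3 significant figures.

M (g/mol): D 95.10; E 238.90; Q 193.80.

Step 1:
n(D) = 334.0 / 95.10 = 3.512 mol
n(E) = 3110 / 238.90 = 13.02 mol
n/ν → D: 3.512, E: 4.340; D is limiting.
n(R) produced = (2/1) × 3.512 = 7.024 mol
Step 2:
n(R) available = 7.024 mol
n(Q) = 410.0 / 193.80 = 2.116 mol
n/ν → R: 2.341, Q: 2.116; Q is limiting.
n(J) = (3/1) × 2.116 = 6.348 mol

6.35 mol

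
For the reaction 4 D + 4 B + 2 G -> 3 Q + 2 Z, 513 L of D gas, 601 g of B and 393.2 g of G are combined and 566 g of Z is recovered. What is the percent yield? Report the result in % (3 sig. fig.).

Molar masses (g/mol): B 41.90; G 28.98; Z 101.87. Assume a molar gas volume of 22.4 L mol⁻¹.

77.5 %

n(D) = 513.0 / 22.4 = 22.90 mol
n(B) = 601.0 / 41.90 = 14.34 mol
n(G) = 393.2 / 28.98 = 13.57 mol
n/ν for D = 22.90/4 = 5.725
n/ν for B = 14.34/4 = 3.585
n/ν for G = 13.57/2 = 6.785
Smallest n/ν is B → limiting reagent.
theoretical n(Z) = (2/4) × 14.34 = 7.170 mol → 730.4 g
% yield = 566 / 730.4 × 100 = 77.49 %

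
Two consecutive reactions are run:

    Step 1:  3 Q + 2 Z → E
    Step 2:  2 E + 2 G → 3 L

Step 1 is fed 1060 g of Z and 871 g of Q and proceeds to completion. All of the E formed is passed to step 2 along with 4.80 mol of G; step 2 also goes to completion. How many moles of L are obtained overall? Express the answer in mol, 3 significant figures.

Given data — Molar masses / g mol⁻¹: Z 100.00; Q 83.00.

5.25 mol

Step 1:
n(Z) = 1060 / 100.00 = 10.60 mol
n(Q) = 871.0 / 83.00 = 10.49 mol
n/ν for Z = 10.60/2 = 5.300
n/ν for Q = 10.49/3 = 3.497
Smallest n/ν is Q → limiting reagent.
n(E) produced = (1/3) × 10.49 = 3.497 mol
Step 2:
n(E) available = 3.497 mol
n(G) = 4.800 mol
n/ν for E = 3.497/2 = 1.749
n/ν for G = 4.800/2 = 2.400
Smallest n/ν is E → limiting reagent.
n(L) = (3/2) × 3.497 = 5.246 mol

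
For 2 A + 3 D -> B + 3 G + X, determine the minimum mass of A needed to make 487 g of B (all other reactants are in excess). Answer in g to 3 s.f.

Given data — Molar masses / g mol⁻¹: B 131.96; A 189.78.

n(B) = 487 / 131.96 = 3.691 mol
n(A) = (2/1) × 3.691 = 7.382 mol
mass = 7.382 × 189.78 = 1401 g

1400 g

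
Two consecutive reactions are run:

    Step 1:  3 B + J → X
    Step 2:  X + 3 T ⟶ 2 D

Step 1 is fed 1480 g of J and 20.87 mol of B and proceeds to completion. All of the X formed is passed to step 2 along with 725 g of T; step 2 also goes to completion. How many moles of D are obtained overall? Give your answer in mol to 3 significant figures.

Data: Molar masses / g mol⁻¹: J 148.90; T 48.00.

10.1 mol

Step 1:
n(J) = 1480 / 148.90 = 9.940 mol
n(B) = 20.87 mol
n/ν for J = 9.940/1 = 9.940
n/ν for B = 20.87/3 = 6.957
Smallest n/ν is B → limiting reagent.
n(X) produced = (1/3) × 20.87 = 6.957 mol
Step 2:
n(X) available = 6.957 mol
n(T) = 725.0 / 48.00 = 15.10 mol
n/ν for X = 6.957/1 = 6.957
n/ν for T = 15.10/3 = 5.033
Smallest n/ν is T → limiting reagent.
n(D) = (2/3) × 15.10 = 10.07 mol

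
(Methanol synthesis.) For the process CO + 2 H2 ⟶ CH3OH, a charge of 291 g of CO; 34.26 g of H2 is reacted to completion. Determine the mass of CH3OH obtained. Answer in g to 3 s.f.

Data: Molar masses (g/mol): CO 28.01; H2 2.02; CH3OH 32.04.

n(CO) = 291.0 / 28.01 = 10.39 mol
n(H2) = 34.26 / 2.02 = 16.96 mol
n/ν → CO: 10.39, H2: 8.480; H2 is limiting.
n(CH3OH) = (1/2) × 16.96 = 8.480 mol
mass = 8.480 × 32.04 = 271.7 g

272 g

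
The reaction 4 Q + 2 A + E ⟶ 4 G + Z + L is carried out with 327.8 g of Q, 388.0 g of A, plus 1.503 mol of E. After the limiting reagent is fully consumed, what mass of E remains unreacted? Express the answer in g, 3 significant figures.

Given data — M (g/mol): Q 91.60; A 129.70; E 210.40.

128 g

n(Q) = 327.8 / 91.60 = 3.579 mol
n(A) = 388.0 / 129.70 = 2.992 mol
n(E) = 1.503 mol
n/ν for Q = 3.579/4 = 0.8948
n/ν for A = 2.992/2 = 1.496
n/ν for E = 1.503/1 = 1.503
Smallest n/ν is Q → limiting reagent.
E consumed = (1/4) × 3.579 = 0.8948 mol
E remaining = 1.503 − 0.8948 = 0.6082 mol
mass = 0.6082 × 210.40 = 128.0 g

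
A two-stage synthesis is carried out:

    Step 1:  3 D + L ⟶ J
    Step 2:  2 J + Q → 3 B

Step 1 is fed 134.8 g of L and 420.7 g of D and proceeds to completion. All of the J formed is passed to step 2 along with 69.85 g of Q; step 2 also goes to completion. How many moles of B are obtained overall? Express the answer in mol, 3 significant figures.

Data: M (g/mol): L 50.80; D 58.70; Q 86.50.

Step 1:
n(L) = 134.8 / 50.80 = 2.654 mol
n(D) = 420.7 / 58.70 = 7.167 mol
n/ν for L = 2.654/1 = 2.654
n/ν for D = 7.167/3 = 2.389
Smallest n/ν is D → limiting reagent.
n(J) produced = (1/3) × 7.167 = 2.389 mol
Step 2:
n(J) available = 2.389 mol
n(Q) = 69.85 / 86.50 = 0.8075 mol
n/ν for J = 2.389/2 = 1.195
n/ν for Q = 0.8075/1 = 0.8075
Smallest n/ν is Q → limiting reagent.
n(B) = (3/1) × 0.8075 = 2.423 mol

2.42 mol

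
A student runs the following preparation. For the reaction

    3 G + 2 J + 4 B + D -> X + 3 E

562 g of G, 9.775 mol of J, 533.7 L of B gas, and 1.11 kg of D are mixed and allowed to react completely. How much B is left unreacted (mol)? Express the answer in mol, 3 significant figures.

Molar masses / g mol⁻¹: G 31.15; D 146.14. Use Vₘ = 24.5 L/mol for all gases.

2.23 mol

n(G) = 562.0 / 31.15 = 18.04 mol
n(J) = 9.775 mol
n(B) = 533.7 / 24.5 = 21.78 mol
n(D) = 1.110×1000 / 146.14 = 7.595 mol
n/ν for G = 18.04/3 = 6.013
n/ν for J = 9.775/2 = 4.888
n/ν for B = 21.78/4 = 5.445
n/ν for D = 7.595/1 = 7.595
Smallest n/ν is J → limiting reagent.
B consumed = (4/2) × 9.775 = 19.55 mol
B remaining = 21.78 − 19.55 = 2.230 mol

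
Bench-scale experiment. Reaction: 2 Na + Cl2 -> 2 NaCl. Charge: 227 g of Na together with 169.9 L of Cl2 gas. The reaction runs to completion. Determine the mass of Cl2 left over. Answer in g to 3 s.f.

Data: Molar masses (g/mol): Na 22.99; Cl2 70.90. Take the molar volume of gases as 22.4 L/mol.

188 g

n(Na) = 227.0 / 22.99 = 9.874 mol
n(Cl2) = 169.9 / 22.4 = 7.585 mol
n/ν for Na = 9.874/2 = 4.937
n/ν for Cl2 = 7.585/1 = 7.585
Smallest n/ν is Na → limiting reagent.
Cl2 consumed = (1/2) × 9.874 = 4.937 mol
Cl2 remaining = 7.585 − 4.937 = 2.648 mol
mass = 2.648 × 70.90 = 187.7 g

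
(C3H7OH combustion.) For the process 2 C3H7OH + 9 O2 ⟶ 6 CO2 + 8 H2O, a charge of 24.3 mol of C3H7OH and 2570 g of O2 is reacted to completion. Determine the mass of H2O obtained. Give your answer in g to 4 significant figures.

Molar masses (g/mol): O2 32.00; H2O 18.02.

1286 g

n(C3H7OH) = 24.30 mol
n(O2) = 2570 / 32.00 = 80.31 mol
n/ν for C3H7OH = 24.30/2 = 12.15
n/ν for O2 = 80.31/9 = 8.923
Smallest n/ν is O2 → limiting reagent.
n(H2O) = (8/9) × 80.31 = 71.39 mol
mass = 71.39 × 18.02 = 1286 g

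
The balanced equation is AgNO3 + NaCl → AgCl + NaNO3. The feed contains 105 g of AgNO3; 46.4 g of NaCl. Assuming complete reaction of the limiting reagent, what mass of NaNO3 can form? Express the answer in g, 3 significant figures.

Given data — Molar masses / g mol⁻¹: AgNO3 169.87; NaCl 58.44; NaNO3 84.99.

n(AgNO3) = 105.0 / 169.87 = 0.6181 mol
n(NaCl) = 46.40 / 58.44 = 0.7940 mol
n/ν → AgNO3: 0.6181, NaCl: 0.7940; AgNO3 is limiting.
n(NaNO3) = (1/1) × 0.6181 = 0.6181 mol
mass = 0.6181 × 84.99 = 52.53 g

52.5 g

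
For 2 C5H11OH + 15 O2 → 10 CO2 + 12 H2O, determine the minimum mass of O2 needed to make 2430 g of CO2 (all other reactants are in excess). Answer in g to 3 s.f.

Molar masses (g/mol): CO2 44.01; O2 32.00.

2650 g

n(CO2) = 2430 / 44.01 = 55.21 mol
n(O2) = (15/10) × 55.21 = 82.82 mol
mass = 82.82 × 32.00 = 2650 g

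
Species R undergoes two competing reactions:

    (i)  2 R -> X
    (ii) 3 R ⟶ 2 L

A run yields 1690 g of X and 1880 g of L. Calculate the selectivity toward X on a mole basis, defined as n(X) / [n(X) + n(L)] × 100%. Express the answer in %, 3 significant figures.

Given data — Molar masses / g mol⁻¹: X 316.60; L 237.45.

40.3 %

n(X) = 1690 / 316.60 = 5.338 mol
n(L) = 1880 / 237.45 = 7.917 mol
selectivity = 5.338/(5.338+7.917) × 100 = 40.27 %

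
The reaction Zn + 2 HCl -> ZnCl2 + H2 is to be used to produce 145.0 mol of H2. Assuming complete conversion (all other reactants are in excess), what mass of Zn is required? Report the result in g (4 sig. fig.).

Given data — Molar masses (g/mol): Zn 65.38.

9480 g

n(H2) = 145.0 mol
n(Zn) = (1/1) × 145.0 = 145.0 mol
mass = 145.0 × 65.38 = 9480 g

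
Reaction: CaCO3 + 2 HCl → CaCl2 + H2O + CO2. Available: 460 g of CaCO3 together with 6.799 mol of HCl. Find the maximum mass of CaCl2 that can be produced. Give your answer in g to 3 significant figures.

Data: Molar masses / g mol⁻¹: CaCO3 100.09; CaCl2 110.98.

377 g

n(CaCO3) = 460.0 / 100.09 = 4.596 mol
n(HCl) = 6.799 mol
n/ν for CaCO3 = 4.596/1 = 4.596
n/ν for HCl = 6.799/2 = 3.400
Smallest n/ν is HCl → limiting reagent.
n(CaCl2) = (1/2) × 6.799 = 3.400 mol
mass = 3.400 × 110.98 = 377.3 g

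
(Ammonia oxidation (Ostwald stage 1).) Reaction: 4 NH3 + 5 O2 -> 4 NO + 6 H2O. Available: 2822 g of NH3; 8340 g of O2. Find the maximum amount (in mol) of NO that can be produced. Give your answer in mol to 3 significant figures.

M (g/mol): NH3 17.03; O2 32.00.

166 mol

n(NH3) = 2822 / 17.03 = 165.7 mol
n(O2) = 8340 / 32.00 = 260.6 mol
n/ν for NH3 = 165.7/4 = 41.43
n/ν for O2 = 260.6/5 = 52.12
Smallest n/ν is NH3 → limiting reagent.
n(NO) = (4/4) × 165.7 = 165.7 mol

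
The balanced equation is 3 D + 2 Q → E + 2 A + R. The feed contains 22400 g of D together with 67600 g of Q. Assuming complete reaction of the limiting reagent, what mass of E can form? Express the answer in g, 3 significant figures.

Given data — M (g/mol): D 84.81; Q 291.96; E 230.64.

20300 g

n(D) = 22400 / 84.81 = 264.1 mol
n(Q) = 67600 / 291.96 = 231.5 mol
n/ν for D = 264.1/3 = 88.03
n/ν for Q = 231.5/2 = 115.8
Smallest n/ν is D → limiting reagent.
n(E) = (1/3) × 264.1 = 88.03 mol
mass = 88.03 × 230.64 = 20300 g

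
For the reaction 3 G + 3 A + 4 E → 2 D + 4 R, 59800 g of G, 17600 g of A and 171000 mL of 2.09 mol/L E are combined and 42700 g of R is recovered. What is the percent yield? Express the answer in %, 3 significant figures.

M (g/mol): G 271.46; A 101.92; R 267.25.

69.4 %

n(G) = 59800 / 271.46 = 220.3 mol
n(A) = 17600 / 101.92 = 172.7 mol
n(E) = 2.09 × 171000/1000 = 357.4 mol
n/ν for G = 220.3/3 = 73.43
n/ν for A = 172.7/3 = 57.57
n/ν for E = 357.4/4 = 89.35
Smallest n/ν is A → limiting reagent.
theoretical n(R) = (4/3) × 172.7 = 230.3 mol → 61550 g
% yield = 42700 / 61550 × 100 = 69.37 %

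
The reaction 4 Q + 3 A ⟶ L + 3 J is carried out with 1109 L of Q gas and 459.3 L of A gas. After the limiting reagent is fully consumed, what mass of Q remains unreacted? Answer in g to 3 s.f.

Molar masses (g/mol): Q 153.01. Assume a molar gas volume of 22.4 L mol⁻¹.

n(Q) = 1109 / 22.4 = 49.51 mol
n(A) = 459.3 / 22.4 = 20.50 mol
n/ν → Q: 12.38, A: 6.833; A is limiting.
Q consumed = (4/3) × 20.50 = 27.33 mol
Q remaining = 49.51 − 27.33 = 22.18 mol
mass = 22.18 × 153.01 = 3394 g

3390 g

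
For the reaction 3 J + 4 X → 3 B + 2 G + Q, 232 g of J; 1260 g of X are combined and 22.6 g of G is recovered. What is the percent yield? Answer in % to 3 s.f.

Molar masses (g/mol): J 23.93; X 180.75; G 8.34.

n(J) = 232.0 / 23.93 = 9.695 mol
n(X) = 1260 / 180.75 = 6.971 mol
n/ν for J = 9.695/3 = 3.232
n/ν for X = 6.971/4 = 1.743
Smallest n/ν is X → limiting reagent.
theoretical n(G) = (2/4) × 6.971 = 3.486 mol → 29.07 g
% yield = 22.6 / 29.07 × 100 = 77.74 %

77.7 %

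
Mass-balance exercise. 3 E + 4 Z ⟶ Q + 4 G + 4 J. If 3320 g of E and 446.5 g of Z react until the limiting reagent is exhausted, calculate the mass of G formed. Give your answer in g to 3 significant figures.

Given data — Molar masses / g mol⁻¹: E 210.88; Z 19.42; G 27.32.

n(E) = 3320 / 210.88 = 15.74 mol
n(Z) = 446.5 / 19.42 = 22.99 mol
n/ν → E: 5.247, Z: 5.748; E is limiting.
n(G) = (4/3) × 15.74 = 20.99 mol
mass = 20.99 × 27.32 = 573.4 g

573 g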